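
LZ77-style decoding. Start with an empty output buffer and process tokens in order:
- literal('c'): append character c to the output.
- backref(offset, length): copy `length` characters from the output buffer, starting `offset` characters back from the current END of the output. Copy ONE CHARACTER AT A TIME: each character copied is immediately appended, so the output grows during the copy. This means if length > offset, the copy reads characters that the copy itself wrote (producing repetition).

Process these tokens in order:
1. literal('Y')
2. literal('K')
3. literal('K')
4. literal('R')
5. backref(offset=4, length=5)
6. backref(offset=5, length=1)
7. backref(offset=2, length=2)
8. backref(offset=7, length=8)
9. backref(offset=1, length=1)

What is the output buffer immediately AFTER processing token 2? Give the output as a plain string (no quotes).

Token 1: literal('Y'). Output: "Y"
Token 2: literal('K'). Output: "YK"

Answer: YK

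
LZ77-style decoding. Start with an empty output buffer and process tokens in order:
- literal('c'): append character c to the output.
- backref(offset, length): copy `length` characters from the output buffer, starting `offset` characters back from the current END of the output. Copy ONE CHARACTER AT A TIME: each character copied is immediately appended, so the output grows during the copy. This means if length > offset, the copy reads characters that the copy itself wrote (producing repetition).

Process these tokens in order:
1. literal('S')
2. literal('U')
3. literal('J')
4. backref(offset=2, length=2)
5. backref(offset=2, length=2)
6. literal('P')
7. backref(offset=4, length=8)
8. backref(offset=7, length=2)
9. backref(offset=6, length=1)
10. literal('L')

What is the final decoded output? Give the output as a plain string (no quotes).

Answer: SUJUJUJPJUJPJUJPUJJL

Derivation:
Token 1: literal('S'). Output: "S"
Token 2: literal('U'). Output: "SU"
Token 3: literal('J'). Output: "SUJ"
Token 4: backref(off=2, len=2). Copied 'UJ' from pos 1. Output: "SUJUJ"
Token 5: backref(off=2, len=2). Copied 'UJ' from pos 3. Output: "SUJUJUJ"
Token 6: literal('P'). Output: "SUJUJUJP"
Token 7: backref(off=4, len=8) (overlapping!). Copied 'JUJPJUJP' from pos 4. Output: "SUJUJUJPJUJPJUJP"
Token 8: backref(off=7, len=2). Copied 'UJ' from pos 9. Output: "SUJUJUJPJUJPJUJPUJ"
Token 9: backref(off=6, len=1). Copied 'J' from pos 12. Output: "SUJUJUJPJUJPJUJPUJJ"
Token 10: literal('L'). Output: "SUJUJUJPJUJPJUJPUJJL"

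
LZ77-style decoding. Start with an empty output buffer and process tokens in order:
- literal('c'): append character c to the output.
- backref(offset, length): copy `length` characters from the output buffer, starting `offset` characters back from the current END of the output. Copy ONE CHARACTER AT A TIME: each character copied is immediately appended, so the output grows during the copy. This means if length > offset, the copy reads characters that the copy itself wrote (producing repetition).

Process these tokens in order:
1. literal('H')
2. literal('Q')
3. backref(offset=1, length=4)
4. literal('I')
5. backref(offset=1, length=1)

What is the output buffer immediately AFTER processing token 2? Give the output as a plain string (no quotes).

Answer: HQ

Derivation:
Token 1: literal('H'). Output: "H"
Token 2: literal('Q'). Output: "HQ"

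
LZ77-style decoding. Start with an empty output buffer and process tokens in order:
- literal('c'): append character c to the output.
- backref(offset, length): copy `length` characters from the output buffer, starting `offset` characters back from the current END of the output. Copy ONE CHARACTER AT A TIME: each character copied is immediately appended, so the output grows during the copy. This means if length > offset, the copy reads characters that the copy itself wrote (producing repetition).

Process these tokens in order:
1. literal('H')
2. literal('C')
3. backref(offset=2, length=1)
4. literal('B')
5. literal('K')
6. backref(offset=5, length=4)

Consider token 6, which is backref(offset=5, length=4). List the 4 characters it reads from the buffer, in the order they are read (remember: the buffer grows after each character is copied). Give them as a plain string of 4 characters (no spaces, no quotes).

Token 1: literal('H'). Output: "H"
Token 2: literal('C'). Output: "HC"
Token 3: backref(off=2, len=1). Copied 'H' from pos 0. Output: "HCH"
Token 4: literal('B'). Output: "HCHB"
Token 5: literal('K'). Output: "HCHBK"
Token 6: backref(off=5, len=4). Buffer before: "HCHBK" (len 5)
  byte 1: read out[0]='H', append. Buffer now: "HCHBKH"
  byte 2: read out[1]='C', append. Buffer now: "HCHBKHC"
  byte 3: read out[2]='H', append. Buffer now: "HCHBKHCH"
  byte 4: read out[3]='B', append. Buffer now: "HCHBKHCHB"

Answer: HCHB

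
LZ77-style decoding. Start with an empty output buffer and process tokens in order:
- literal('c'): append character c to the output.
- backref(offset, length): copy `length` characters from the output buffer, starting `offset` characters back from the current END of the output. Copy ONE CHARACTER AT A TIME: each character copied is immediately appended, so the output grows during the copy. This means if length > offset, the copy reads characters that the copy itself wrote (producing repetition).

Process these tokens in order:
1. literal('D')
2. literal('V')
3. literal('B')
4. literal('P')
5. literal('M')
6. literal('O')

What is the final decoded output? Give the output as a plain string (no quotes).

Token 1: literal('D'). Output: "D"
Token 2: literal('V'). Output: "DV"
Token 3: literal('B'). Output: "DVB"
Token 4: literal('P'). Output: "DVBP"
Token 5: literal('M'). Output: "DVBPM"
Token 6: literal('O'). Output: "DVBPMO"

Answer: DVBPMO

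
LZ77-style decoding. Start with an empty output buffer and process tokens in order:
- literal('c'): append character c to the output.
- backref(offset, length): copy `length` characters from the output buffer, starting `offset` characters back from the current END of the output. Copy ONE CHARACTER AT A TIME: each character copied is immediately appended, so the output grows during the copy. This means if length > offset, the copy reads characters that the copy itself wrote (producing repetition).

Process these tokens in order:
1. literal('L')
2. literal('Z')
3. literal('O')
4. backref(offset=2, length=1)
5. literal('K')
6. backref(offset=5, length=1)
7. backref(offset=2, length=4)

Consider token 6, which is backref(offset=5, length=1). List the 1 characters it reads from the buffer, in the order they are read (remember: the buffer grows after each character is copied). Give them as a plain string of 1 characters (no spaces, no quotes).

Token 1: literal('L'). Output: "L"
Token 2: literal('Z'). Output: "LZ"
Token 3: literal('O'). Output: "LZO"
Token 4: backref(off=2, len=1). Copied 'Z' from pos 1. Output: "LZOZ"
Token 5: literal('K'). Output: "LZOZK"
Token 6: backref(off=5, len=1). Buffer before: "LZOZK" (len 5)
  byte 1: read out[0]='L', append. Buffer now: "LZOZKL"

Answer: L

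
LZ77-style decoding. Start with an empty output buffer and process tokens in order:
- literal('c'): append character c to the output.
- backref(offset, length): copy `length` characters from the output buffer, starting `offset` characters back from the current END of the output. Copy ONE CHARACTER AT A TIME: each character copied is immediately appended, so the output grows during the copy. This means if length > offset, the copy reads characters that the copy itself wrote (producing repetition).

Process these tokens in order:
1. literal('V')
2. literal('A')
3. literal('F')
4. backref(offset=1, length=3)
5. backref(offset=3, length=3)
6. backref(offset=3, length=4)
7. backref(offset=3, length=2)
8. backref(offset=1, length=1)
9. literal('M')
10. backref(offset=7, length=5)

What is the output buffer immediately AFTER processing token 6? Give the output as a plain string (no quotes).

Answer: VAFFFFFFFFFFF

Derivation:
Token 1: literal('V'). Output: "V"
Token 2: literal('A'). Output: "VA"
Token 3: literal('F'). Output: "VAF"
Token 4: backref(off=1, len=3) (overlapping!). Copied 'FFF' from pos 2. Output: "VAFFFF"
Token 5: backref(off=3, len=3). Copied 'FFF' from pos 3. Output: "VAFFFFFFF"
Token 6: backref(off=3, len=4) (overlapping!). Copied 'FFFF' from pos 6. Output: "VAFFFFFFFFFFF"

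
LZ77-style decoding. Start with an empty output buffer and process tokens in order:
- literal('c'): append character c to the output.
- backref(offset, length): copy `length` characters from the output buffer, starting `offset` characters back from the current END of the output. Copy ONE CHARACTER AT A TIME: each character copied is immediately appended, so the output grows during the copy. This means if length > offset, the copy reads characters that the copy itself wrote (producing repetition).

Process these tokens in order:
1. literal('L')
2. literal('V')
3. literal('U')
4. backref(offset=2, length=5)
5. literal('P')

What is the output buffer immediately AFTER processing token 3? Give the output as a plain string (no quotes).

Answer: LVU

Derivation:
Token 1: literal('L'). Output: "L"
Token 2: literal('V'). Output: "LV"
Token 3: literal('U'). Output: "LVU"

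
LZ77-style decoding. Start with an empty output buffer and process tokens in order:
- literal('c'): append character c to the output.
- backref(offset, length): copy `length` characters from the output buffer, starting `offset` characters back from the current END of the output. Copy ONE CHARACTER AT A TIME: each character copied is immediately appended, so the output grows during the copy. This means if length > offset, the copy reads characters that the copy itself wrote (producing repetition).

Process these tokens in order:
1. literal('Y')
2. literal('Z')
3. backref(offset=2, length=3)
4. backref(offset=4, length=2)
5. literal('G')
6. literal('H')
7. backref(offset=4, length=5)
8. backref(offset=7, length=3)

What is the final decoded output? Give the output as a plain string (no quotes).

Token 1: literal('Y'). Output: "Y"
Token 2: literal('Z'). Output: "YZ"
Token 3: backref(off=2, len=3) (overlapping!). Copied 'YZY' from pos 0. Output: "YZYZY"
Token 4: backref(off=4, len=2). Copied 'ZY' from pos 1. Output: "YZYZYZY"
Token 5: literal('G'). Output: "YZYZYZYG"
Token 6: literal('H'). Output: "YZYZYZYGH"
Token 7: backref(off=4, len=5) (overlapping!). Copied 'ZYGHZ' from pos 5. Output: "YZYZYZYGHZYGHZ"
Token 8: backref(off=7, len=3). Copied 'GHZ' from pos 7. Output: "YZYZYZYGHZYGHZGHZ"

Answer: YZYZYZYGHZYGHZGHZ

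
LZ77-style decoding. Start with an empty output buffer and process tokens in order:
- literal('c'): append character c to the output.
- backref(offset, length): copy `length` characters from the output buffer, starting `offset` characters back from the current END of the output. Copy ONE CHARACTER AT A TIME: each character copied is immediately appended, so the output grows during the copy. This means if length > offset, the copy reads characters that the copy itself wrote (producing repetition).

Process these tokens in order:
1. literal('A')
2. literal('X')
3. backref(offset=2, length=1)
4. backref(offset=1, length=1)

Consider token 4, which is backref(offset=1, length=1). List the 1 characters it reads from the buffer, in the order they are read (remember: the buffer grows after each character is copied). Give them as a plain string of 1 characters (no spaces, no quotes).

Answer: A

Derivation:
Token 1: literal('A'). Output: "A"
Token 2: literal('X'). Output: "AX"
Token 3: backref(off=2, len=1). Copied 'A' from pos 0. Output: "AXA"
Token 4: backref(off=1, len=1). Buffer before: "AXA" (len 3)
  byte 1: read out[2]='A', append. Buffer now: "AXAA"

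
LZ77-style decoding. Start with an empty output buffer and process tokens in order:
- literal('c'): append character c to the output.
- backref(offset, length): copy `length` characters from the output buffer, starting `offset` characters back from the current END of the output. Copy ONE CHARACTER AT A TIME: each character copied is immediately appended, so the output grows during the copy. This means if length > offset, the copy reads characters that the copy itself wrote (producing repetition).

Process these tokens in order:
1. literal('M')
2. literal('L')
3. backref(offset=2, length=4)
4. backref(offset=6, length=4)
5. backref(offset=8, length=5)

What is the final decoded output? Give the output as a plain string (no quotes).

Token 1: literal('M'). Output: "M"
Token 2: literal('L'). Output: "ML"
Token 3: backref(off=2, len=4) (overlapping!). Copied 'MLML' from pos 0. Output: "MLMLML"
Token 4: backref(off=6, len=4). Copied 'MLML' from pos 0. Output: "MLMLMLMLML"
Token 5: backref(off=8, len=5). Copied 'MLMLM' from pos 2. Output: "MLMLMLMLMLMLMLM"

Answer: MLMLMLMLMLMLMLM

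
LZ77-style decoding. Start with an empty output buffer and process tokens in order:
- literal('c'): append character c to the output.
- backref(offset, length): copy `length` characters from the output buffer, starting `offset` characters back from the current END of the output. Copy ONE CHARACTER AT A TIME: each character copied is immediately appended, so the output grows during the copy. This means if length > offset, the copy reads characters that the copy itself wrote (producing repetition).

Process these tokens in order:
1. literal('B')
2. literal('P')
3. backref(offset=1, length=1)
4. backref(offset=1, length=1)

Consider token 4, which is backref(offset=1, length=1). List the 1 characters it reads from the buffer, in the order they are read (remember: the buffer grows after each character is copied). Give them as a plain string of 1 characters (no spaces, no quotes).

Answer: P

Derivation:
Token 1: literal('B'). Output: "B"
Token 2: literal('P'). Output: "BP"
Token 3: backref(off=1, len=1). Copied 'P' from pos 1. Output: "BPP"
Token 4: backref(off=1, len=1). Buffer before: "BPP" (len 3)
  byte 1: read out[2]='P', append. Buffer now: "BPPP"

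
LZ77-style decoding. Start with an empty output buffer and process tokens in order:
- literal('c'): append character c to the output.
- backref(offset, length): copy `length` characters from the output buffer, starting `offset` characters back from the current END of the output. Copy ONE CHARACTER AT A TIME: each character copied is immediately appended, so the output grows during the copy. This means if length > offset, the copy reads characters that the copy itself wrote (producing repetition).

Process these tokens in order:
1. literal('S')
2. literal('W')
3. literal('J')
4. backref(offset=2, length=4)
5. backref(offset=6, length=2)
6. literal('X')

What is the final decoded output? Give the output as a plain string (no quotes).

Token 1: literal('S'). Output: "S"
Token 2: literal('W'). Output: "SW"
Token 3: literal('J'). Output: "SWJ"
Token 4: backref(off=2, len=4) (overlapping!). Copied 'WJWJ' from pos 1. Output: "SWJWJWJ"
Token 5: backref(off=6, len=2). Copied 'WJ' from pos 1. Output: "SWJWJWJWJ"
Token 6: literal('X'). Output: "SWJWJWJWJX"

Answer: SWJWJWJWJX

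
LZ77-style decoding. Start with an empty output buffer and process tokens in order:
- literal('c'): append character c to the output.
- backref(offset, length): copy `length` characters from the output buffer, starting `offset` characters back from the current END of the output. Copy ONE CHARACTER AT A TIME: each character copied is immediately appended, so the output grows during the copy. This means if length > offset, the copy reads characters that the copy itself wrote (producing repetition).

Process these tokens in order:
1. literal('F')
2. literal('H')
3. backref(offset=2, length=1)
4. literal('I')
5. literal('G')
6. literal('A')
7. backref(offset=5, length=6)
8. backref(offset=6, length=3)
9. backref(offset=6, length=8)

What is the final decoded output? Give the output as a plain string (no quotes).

Token 1: literal('F'). Output: "F"
Token 2: literal('H'). Output: "FH"
Token 3: backref(off=2, len=1). Copied 'F' from pos 0. Output: "FHF"
Token 4: literal('I'). Output: "FHFI"
Token 5: literal('G'). Output: "FHFIG"
Token 6: literal('A'). Output: "FHFIGA"
Token 7: backref(off=5, len=6) (overlapping!). Copied 'HFIGAH' from pos 1. Output: "FHFIGAHFIGAH"
Token 8: backref(off=6, len=3). Copied 'HFI' from pos 6. Output: "FHFIGAHFIGAHHFI"
Token 9: backref(off=6, len=8) (overlapping!). Copied 'GAHHFIGA' from pos 9. Output: "FHFIGAHFIGAHHFIGAHHFIGA"

Answer: FHFIGAHFIGAHHFIGAHHFIGA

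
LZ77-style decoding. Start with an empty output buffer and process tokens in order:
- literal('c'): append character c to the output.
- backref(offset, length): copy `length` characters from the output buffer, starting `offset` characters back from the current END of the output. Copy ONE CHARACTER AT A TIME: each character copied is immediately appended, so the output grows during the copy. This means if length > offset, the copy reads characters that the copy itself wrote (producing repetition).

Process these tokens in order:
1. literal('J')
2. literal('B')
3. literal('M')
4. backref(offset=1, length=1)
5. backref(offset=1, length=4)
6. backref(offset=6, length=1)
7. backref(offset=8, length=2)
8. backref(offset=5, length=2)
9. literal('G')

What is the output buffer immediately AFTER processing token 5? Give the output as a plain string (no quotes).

Answer: JBMMMMMM

Derivation:
Token 1: literal('J'). Output: "J"
Token 2: literal('B'). Output: "JB"
Token 3: literal('M'). Output: "JBM"
Token 4: backref(off=1, len=1). Copied 'M' from pos 2. Output: "JBMM"
Token 5: backref(off=1, len=4) (overlapping!). Copied 'MMMM' from pos 3. Output: "JBMMMMMM"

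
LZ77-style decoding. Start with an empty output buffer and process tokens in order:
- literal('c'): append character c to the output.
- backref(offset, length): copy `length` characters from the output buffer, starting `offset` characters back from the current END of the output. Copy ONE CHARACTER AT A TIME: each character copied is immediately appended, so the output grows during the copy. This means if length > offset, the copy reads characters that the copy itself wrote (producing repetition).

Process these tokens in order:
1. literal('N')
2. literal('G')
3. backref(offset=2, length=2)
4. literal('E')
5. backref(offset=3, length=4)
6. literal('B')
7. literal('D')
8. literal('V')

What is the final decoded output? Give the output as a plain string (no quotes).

Token 1: literal('N'). Output: "N"
Token 2: literal('G'). Output: "NG"
Token 3: backref(off=2, len=2). Copied 'NG' from pos 0. Output: "NGNG"
Token 4: literal('E'). Output: "NGNGE"
Token 5: backref(off=3, len=4) (overlapping!). Copied 'NGEN' from pos 2. Output: "NGNGENGEN"
Token 6: literal('B'). Output: "NGNGENGENB"
Token 7: literal('D'). Output: "NGNGENGENBD"
Token 8: literal('V'). Output: "NGNGENGENBDV"

Answer: NGNGENGENBDV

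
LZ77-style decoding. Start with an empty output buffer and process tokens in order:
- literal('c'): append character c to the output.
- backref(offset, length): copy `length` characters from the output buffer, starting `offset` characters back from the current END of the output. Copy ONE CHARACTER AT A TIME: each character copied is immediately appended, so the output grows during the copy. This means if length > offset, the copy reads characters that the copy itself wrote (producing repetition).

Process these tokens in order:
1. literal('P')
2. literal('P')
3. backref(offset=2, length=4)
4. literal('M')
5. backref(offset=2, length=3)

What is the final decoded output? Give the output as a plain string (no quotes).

Token 1: literal('P'). Output: "P"
Token 2: literal('P'). Output: "PP"
Token 3: backref(off=2, len=4) (overlapping!). Copied 'PPPP' from pos 0. Output: "PPPPPP"
Token 4: literal('M'). Output: "PPPPPPM"
Token 5: backref(off=2, len=3) (overlapping!). Copied 'PMP' from pos 5. Output: "PPPPPPMPMP"

Answer: PPPPPPMPMP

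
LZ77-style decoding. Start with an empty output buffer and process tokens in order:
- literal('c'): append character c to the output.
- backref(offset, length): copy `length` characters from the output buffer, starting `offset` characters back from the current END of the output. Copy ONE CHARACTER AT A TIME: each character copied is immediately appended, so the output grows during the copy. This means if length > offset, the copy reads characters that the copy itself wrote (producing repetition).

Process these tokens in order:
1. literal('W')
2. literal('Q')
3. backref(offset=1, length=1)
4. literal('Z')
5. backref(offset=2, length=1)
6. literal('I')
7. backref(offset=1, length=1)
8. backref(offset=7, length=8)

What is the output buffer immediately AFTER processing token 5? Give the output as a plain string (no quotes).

Token 1: literal('W'). Output: "W"
Token 2: literal('Q'). Output: "WQ"
Token 3: backref(off=1, len=1). Copied 'Q' from pos 1. Output: "WQQ"
Token 4: literal('Z'). Output: "WQQZ"
Token 5: backref(off=2, len=1). Copied 'Q' from pos 2. Output: "WQQZQ"

Answer: WQQZQ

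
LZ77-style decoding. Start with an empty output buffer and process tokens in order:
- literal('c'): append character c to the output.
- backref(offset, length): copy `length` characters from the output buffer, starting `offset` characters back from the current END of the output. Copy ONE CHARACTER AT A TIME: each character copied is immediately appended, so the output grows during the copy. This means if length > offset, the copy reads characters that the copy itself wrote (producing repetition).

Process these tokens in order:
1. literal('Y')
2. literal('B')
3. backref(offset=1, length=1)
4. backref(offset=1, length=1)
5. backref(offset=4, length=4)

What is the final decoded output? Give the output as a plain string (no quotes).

Token 1: literal('Y'). Output: "Y"
Token 2: literal('B'). Output: "YB"
Token 3: backref(off=1, len=1). Copied 'B' from pos 1. Output: "YBB"
Token 4: backref(off=1, len=1). Copied 'B' from pos 2. Output: "YBBB"
Token 5: backref(off=4, len=4). Copied 'YBBB' from pos 0. Output: "YBBBYBBB"

Answer: YBBBYBBB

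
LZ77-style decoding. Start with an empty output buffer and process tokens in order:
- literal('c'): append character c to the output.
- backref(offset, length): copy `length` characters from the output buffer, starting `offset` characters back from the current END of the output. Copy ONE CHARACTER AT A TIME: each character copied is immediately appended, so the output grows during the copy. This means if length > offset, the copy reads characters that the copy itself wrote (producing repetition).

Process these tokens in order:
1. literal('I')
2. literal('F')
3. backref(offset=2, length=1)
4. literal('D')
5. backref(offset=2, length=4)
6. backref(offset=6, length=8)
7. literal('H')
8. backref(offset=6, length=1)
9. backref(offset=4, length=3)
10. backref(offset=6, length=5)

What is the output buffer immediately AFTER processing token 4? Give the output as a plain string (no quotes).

Token 1: literal('I'). Output: "I"
Token 2: literal('F'). Output: "IF"
Token 3: backref(off=2, len=1). Copied 'I' from pos 0. Output: "IFI"
Token 4: literal('D'). Output: "IFID"

Answer: IFID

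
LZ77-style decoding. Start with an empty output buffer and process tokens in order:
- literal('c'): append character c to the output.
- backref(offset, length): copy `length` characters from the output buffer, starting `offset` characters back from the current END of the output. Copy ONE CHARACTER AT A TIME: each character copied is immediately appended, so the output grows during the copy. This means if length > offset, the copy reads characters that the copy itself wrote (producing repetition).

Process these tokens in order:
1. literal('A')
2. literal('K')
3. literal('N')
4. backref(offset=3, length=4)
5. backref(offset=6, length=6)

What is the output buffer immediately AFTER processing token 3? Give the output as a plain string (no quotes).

Token 1: literal('A'). Output: "A"
Token 2: literal('K'). Output: "AK"
Token 3: literal('N'). Output: "AKN"

Answer: AKN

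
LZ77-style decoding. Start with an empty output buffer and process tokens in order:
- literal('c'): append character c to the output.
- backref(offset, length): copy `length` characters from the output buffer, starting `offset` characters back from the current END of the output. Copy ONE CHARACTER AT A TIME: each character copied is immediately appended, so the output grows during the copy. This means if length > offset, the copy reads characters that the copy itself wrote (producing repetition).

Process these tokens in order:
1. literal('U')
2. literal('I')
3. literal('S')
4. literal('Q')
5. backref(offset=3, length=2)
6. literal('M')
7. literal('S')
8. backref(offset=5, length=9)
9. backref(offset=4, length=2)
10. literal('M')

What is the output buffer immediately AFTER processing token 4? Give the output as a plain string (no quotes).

Answer: UISQ

Derivation:
Token 1: literal('U'). Output: "U"
Token 2: literal('I'). Output: "UI"
Token 3: literal('S'). Output: "UIS"
Token 4: literal('Q'). Output: "UISQ"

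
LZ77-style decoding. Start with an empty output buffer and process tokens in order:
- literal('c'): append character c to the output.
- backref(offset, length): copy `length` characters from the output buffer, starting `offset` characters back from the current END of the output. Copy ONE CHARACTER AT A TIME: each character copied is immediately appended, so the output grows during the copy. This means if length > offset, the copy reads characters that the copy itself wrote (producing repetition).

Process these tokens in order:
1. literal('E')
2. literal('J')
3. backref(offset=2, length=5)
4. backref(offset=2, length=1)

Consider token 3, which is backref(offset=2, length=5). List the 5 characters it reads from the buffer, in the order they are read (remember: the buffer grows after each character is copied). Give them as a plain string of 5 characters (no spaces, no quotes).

Token 1: literal('E'). Output: "E"
Token 2: literal('J'). Output: "EJ"
Token 3: backref(off=2, len=5). Buffer before: "EJ" (len 2)
  byte 1: read out[0]='E', append. Buffer now: "EJE"
  byte 2: read out[1]='J', append. Buffer now: "EJEJ"
  byte 3: read out[2]='E', append. Buffer now: "EJEJE"
  byte 4: read out[3]='J', append. Buffer now: "EJEJEJ"
  byte 5: read out[4]='E', append. Buffer now: "EJEJEJE"

Answer: EJEJE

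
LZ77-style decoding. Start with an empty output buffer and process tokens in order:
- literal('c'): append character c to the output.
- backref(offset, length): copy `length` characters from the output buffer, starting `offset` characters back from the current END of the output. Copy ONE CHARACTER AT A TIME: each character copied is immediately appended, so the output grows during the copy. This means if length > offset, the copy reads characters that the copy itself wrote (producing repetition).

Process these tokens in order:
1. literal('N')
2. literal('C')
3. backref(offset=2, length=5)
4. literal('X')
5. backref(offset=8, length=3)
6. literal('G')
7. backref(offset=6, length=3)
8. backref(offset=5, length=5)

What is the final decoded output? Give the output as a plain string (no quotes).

Token 1: literal('N'). Output: "N"
Token 2: literal('C'). Output: "NC"
Token 3: backref(off=2, len=5) (overlapping!). Copied 'NCNCN' from pos 0. Output: "NCNCNCN"
Token 4: literal('X'). Output: "NCNCNCNX"
Token 5: backref(off=8, len=3). Copied 'NCN' from pos 0. Output: "NCNCNCNXNCN"
Token 6: literal('G'). Output: "NCNCNCNXNCNG"
Token 7: backref(off=6, len=3). Copied 'NXN' from pos 6. Output: "NCNCNCNXNCNGNXN"
Token 8: backref(off=5, len=5). Copied 'NGNXN' from pos 10. Output: "NCNCNCNXNCNGNXNNGNXN"

Answer: NCNCNCNXNCNGNXNNGNXN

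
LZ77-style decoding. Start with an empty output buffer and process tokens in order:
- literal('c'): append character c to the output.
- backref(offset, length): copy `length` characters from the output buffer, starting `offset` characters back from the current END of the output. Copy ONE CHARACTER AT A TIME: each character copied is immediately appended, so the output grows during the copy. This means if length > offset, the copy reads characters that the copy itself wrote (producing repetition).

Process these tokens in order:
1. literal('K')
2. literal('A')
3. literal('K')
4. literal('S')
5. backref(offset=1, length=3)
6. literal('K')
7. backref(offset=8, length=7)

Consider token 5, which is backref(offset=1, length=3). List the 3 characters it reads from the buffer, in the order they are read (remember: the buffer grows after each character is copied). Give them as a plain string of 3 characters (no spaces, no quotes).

Answer: SSS

Derivation:
Token 1: literal('K'). Output: "K"
Token 2: literal('A'). Output: "KA"
Token 3: literal('K'). Output: "KAK"
Token 4: literal('S'). Output: "KAKS"
Token 5: backref(off=1, len=3). Buffer before: "KAKS" (len 4)
  byte 1: read out[3]='S', append. Buffer now: "KAKSS"
  byte 2: read out[4]='S', append. Buffer now: "KAKSSS"
  byte 3: read out[5]='S', append. Buffer now: "KAKSSSS"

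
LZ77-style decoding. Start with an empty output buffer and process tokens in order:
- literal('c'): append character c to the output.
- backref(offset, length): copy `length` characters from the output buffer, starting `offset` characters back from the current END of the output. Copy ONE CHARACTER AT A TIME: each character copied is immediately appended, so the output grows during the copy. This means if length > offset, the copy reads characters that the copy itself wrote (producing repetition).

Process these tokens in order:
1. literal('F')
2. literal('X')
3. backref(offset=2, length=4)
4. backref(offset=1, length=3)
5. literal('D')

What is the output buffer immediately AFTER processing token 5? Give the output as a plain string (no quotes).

Token 1: literal('F'). Output: "F"
Token 2: literal('X'). Output: "FX"
Token 3: backref(off=2, len=4) (overlapping!). Copied 'FXFX' from pos 0. Output: "FXFXFX"
Token 4: backref(off=1, len=3) (overlapping!). Copied 'XXX' from pos 5. Output: "FXFXFXXXX"
Token 5: literal('D'). Output: "FXFXFXXXXD"

Answer: FXFXFXXXXD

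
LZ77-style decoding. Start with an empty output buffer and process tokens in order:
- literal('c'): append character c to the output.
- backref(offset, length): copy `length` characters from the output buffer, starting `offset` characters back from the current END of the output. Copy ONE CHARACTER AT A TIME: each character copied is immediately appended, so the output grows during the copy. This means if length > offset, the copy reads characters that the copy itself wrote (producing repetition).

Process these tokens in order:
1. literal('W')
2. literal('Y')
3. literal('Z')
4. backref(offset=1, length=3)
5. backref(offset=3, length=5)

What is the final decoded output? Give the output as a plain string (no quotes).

Token 1: literal('W'). Output: "W"
Token 2: literal('Y'). Output: "WY"
Token 3: literal('Z'). Output: "WYZ"
Token 4: backref(off=1, len=3) (overlapping!). Copied 'ZZZ' from pos 2. Output: "WYZZZZ"
Token 5: backref(off=3, len=5) (overlapping!). Copied 'ZZZZZ' from pos 3. Output: "WYZZZZZZZZZ"

Answer: WYZZZZZZZZZ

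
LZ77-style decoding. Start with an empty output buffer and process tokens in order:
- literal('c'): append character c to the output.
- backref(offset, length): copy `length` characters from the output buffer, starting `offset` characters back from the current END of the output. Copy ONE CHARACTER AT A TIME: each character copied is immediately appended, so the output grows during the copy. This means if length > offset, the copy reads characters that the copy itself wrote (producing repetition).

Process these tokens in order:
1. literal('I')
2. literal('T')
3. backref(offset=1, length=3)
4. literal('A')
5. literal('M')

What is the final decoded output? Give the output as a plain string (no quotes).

Answer: ITTTTAM

Derivation:
Token 1: literal('I'). Output: "I"
Token 2: literal('T'). Output: "IT"
Token 3: backref(off=1, len=3) (overlapping!). Copied 'TTT' from pos 1. Output: "ITTTT"
Token 4: literal('A'). Output: "ITTTTA"
Token 5: literal('M'). Output: "ITTTTAM"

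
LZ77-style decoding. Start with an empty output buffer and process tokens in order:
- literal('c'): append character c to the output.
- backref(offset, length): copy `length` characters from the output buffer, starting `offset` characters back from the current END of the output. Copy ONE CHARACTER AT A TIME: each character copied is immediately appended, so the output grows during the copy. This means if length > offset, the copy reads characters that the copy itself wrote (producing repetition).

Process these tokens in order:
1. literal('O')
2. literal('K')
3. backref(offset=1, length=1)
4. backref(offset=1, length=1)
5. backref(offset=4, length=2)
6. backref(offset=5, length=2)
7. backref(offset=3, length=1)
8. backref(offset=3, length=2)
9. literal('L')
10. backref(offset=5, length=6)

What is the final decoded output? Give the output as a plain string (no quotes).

Token 1: literal('O'). Output: "O"
Token 2: literal('K'). Output: "OK"
Token 3: backref(off=1, len=1). Copied 'K' from pos 1. Output: "OKK"
Token 4: backref(off=1, len=1). Copied 'K' from pos 2. Output: "OKKK"
Token 5: backref(off=4, len=2). Copied 'OK' from pos 0. Output: "OKKKOK"
Token 6: backref(off=5, len=2). Copied 'KK' from pos 1. Output: "OKKKOKKK"
Token 7: backref(off=3, len=1). Copied 'K' from pos 5. Output: "OKKKOKKKK"
Token 8: backref(off=3, len=2). Copied 'KK' from pos 6. Output: "OKKKOKKKKKK"
Token 9: literal('L'). Output: "OKKKOKKKKKKL"
Token 10: backref(off=5, len=6) (overlapping!). Copied 'KKKKLK' from pos 7. Output: "OKKKOKKKKKKLKKKKLK"

Answer: OKKKOKKKKKKLKKKKLK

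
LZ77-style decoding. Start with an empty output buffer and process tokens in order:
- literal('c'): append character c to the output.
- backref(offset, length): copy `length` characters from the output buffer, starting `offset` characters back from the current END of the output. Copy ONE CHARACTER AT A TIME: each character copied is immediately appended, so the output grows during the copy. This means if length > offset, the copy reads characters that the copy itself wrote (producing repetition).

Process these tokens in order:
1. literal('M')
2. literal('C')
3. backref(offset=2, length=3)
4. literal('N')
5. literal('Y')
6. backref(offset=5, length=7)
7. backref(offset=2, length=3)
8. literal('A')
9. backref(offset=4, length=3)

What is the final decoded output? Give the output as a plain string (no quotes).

Token 1: literal('M'). Output: "M"
Token 2: literal('C'). Output: "MC"
Token 3: backref(off=2, len=3) (overlapping!). Copied 'MCM' from pos 0. Output: "MCMCM"
Token 4: literal('N'). Output: "MCMCMN"
Token 5: literal('Y'). Output: "MCMCMNY"
Token 6: backref(off=5, len=7) (overlapping!). Copied 'MCMNYMC' from pos 2. Output: "MCMCMNYMCMNYMC"
Token 7: backref(off=2, len=3) (overlapping!). Copied 'MCM' from pos 12. Output: "MCMCMNYMCMNYMCMCM"
Token 8: literal('A'). Output: "MCMCMNYMCMNYMCMCMA"
Token 9: backref(off=4, len=3). Copied 'MCM' from pos 14. Output: "MCMCMNYMCMNYMCMCMAMCM"

Answer: MCMCMNYMCMNYMCMCMAMCM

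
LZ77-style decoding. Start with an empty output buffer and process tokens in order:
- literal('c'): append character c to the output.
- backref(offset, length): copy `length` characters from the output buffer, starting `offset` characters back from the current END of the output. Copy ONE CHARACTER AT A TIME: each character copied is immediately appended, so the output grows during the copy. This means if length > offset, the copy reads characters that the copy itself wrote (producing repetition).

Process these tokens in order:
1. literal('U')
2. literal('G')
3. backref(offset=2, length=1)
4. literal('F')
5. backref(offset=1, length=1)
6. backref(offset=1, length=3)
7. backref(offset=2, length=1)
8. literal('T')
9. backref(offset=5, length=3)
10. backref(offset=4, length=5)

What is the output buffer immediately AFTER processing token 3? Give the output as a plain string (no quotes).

Token 1: literal('U'). Output: "U"
Token 2: literal('G'). Output: "UG"
Token 3: backref(off=2, len=1). Copied 'U' from pos 0. Output: "UGU"

Answer: UGU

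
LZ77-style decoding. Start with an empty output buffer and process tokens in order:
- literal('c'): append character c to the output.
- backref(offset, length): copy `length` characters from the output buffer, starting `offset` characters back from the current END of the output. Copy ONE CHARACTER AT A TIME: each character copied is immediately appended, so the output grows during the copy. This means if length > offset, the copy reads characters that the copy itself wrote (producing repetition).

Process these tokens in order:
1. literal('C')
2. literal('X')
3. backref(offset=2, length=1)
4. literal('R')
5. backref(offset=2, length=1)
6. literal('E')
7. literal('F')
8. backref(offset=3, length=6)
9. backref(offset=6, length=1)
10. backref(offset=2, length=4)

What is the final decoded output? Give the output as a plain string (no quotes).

Answer: CXCRCEFCEFCEFCFCFC

Derivation:
Token 1: literal('C'). Output: "C"
Token 2: literal('X'). Output: "CX"
Token 3: backref(off=2, len=1). Copied 'C' from pos 0. Output: "CXC"
Token 4: literal('R'). Output: "CXCR"
Token 5: backref(off=2, len=1). Copied 'C' from pos 2. Output: "CXCRC"
Token 6: literal('E'). Output: "CXCRCE"
Token 7: literal('F'). Output: "CXCRCEF"
Token 8: backref(off=3, len=6) (overlapping!). Copied 'CEFCEF' from pos 4. Output: "CXCRCEFCEFCEF"
Token 9: backref(off=6, len=1). Copied 'C' from pos 7. Output: "CXCRCEFCEFCEFC"
Token 10: backref(off=2, len=4) (overlapping!). Copied 'FCFC' from pos 12. Output: "CXCRCEFCEFCEFCFCFC"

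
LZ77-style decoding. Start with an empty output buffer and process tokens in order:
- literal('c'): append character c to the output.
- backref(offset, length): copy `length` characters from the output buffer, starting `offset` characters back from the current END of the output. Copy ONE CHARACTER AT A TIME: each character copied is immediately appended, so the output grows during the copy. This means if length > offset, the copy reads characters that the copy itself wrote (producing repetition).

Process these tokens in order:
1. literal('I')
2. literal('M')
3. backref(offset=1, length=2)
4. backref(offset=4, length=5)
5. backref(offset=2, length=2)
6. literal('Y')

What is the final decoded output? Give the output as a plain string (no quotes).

Token 1: literal('I'). Output: "I"
Token 2: literal('M'). Output: "IM"
Token 3: backref(off=1, len=2) (overlapping!). Copied 'MM' from pos 1. Output: "IMMM"
Token 4: backref(off=4, len=5) (overlapping!). Copied 'IMMMI' from pos 0. Output: "IMMMIMMMI"
Token 5: backref(off=2, len=2). Copied 'MI' from pos 7. Output: "IMMMIMMMIMI"
Token 6: literal('Y'). Output: "IMMMIMMMIMIY"

Answer: IMMMIMMMIMIY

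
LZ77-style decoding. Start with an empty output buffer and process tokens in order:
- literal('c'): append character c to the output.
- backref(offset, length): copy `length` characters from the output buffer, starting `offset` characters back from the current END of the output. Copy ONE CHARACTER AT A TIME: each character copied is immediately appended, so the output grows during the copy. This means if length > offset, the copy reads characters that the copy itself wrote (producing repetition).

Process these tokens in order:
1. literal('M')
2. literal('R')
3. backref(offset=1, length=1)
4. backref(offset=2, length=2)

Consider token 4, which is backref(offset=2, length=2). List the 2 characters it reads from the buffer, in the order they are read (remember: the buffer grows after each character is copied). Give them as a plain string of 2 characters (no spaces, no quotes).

Answer: RR

Derivation:
Token 1: literal('M'). Output: "M"
Token 2: literal('R'). Output: "MR"
Token 3: backref(off=1, len=1). Copied 'R' from pos 1. Output: "MRR"
Token 4: backref(off=2, len=2). Buffer before: "MRR" (len 3)
  byte 1: read out[1]='R', append. Buffer now: "MRRR"
  byte 2: read out[2]='R', append. Buffer now: "MRRRR"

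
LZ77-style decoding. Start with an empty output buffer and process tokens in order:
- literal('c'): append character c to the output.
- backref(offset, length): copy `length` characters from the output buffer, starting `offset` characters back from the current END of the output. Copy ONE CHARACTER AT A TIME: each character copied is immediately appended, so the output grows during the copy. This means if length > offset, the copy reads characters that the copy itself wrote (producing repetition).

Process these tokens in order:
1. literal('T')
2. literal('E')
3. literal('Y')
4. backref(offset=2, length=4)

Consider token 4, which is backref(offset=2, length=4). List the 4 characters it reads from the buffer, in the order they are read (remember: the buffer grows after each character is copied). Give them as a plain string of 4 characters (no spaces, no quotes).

Token 1: literal('T'). Output: "T"
Token 2: literal('E'). Output: "TE"
Token 3: literal('Y'). Output: "TEY"
Token 4: backref(off=2, len=4). Buffer before: "TEY" (len 3)
  byte 1: read out[1]='E', append. Buffer now: "TEYE"
  byte 2: read out[2]='Y', append. Buffer now: "TEYEY"
  byte 3: read out[3]='E', append. Buffer now: "TEYEYE"
  byte 4: read out[4]='Y', append. Buffer now: "TEYEYEY"

Answer: EYEY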